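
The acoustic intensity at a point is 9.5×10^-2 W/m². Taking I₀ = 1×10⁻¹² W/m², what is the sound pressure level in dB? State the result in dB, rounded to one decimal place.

109.8 dB

L = 10·log₁₀(I/I₀) = 10·log₁₀(9.5×10^-2/10⁻¹²) = 10·log₁₀(9.5×10^10).
L = 10·(0.9777 + 10) = 109.78 dB.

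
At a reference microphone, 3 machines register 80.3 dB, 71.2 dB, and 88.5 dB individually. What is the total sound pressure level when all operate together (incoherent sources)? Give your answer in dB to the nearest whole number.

Incoherent sources combine by intensity addition: L_total = 10·log₁₀(Σ 10^(L_i/10)).
Σ 10^(L/10) = 10^(80.3/10) + 10^(71.2/10) + 10^(88.5/10) = 8.283e+08.
L_total = 10·log₁₀(8.283e+08) = 89.18 dB.

89 dB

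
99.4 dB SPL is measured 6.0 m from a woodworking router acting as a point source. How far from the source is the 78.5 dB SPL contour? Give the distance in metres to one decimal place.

66.6 m

For a point source L₁ − L₂ = 20·log₁₀(r₂/r₁), so r₂ = r₁·10^((L₁−L₂)/20).
r₂ = 6.0·10^((99.4−78.5)/20) = 6.0·10^(20.9/20) = 66.55 m.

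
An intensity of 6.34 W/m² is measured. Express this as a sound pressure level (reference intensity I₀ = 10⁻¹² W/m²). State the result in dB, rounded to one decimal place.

I/I₀ = 6.34/10⁻¹² = 6.34×10^12, and L = 10·log₁₀(I/I₀).
L = 10·(0.8021 + 12) = 128.02 dB.

128.0 dB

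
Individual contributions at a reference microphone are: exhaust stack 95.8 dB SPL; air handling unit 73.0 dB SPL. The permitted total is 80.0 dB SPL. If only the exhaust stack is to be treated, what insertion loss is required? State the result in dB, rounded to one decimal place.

16.8 dB

The untreated sources together contribute 10^(73.0/10) = 1.995e+07, i.e. 73.00 dB SPL.
To meet 80.0 dB SPL overall, the treated exhaust stack may contribute at most 10^(80.0/10) − 1.995e+07 = 8.005e+07, i.e. 79.03 dB SPL.
So the exhaust stack must be reduced from 95.8 to 79.03 dB SPL: IL = 16.77 dB.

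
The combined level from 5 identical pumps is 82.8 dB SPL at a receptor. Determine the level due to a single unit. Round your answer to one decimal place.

5 equal contributions raise the level by 10·log₁₀ 5 = 6.990 dB, so each unit alone gives 82.8 − 6.990.

75.8 dB SPL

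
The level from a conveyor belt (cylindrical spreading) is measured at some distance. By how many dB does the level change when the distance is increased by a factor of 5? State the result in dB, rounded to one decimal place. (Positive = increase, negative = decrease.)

A line source loses 3 dB per doubling of distance; generally ΔL = −10·log₁₀(r₂/r₁).
ΔL = −10·log₁₀(5) = -6.99 dB.

-7.0 dB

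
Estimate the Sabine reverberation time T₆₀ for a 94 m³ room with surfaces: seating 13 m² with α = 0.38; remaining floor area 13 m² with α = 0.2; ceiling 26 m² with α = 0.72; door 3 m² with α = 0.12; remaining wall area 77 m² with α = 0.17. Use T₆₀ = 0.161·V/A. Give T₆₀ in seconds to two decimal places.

0.38 s

Total absorption A = 13·0.38 + 13·0.2 + 26·0.72 + 3·0.12 + 77·0.17 = 39.71 m² sabins.
T₆₀ = 0.161·V/A = 0.161·94/39.71 = 0.381 s.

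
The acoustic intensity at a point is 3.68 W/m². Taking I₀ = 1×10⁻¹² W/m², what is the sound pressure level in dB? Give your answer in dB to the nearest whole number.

L = 10·log₁₀(I/I₀) = 10·log₁₀(3.68/10⁻¹²) = 10·log₁₀(3.68×10^12).
L = 10·(0.5658 + 12) = 125.66 dB.

126 dB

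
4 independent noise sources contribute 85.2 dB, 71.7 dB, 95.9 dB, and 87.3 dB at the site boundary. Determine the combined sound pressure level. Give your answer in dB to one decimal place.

96.8 dB

Incoherent sources combine by intensity addition: L_total = 10·log₁₀(Σ 10^(L_i/10)).
Σ 10^(L/10) = 10^(85.2/10) + 10^(71.7/10) + 10^(95.9/10) + 10^(87.3/10) = 4.773e+09.
L_total = 10·log₁₀(4.773e+09) = 96.79 dB.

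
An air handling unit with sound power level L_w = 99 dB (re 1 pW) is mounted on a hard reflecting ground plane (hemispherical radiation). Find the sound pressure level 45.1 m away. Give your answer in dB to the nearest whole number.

The power spreads over a hemisphere of area 2π·r², so L_p = L_w − 10·log₁₀(2π·r²).
2π·r² = 1.278e+04 m², 10·log₁₀ of that is 41.065 dB.
L_p = 99 − 41.065 = 57.93 dB.

58 dB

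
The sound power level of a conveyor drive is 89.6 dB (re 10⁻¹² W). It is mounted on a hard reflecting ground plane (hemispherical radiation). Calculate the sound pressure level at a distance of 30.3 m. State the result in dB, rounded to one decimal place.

The power spreads over a hemisphere of area 2π·r², so L_p = L_w − 10·log₁₀(2π·r²).
2π·r² = 5769 m², 10·log₁₀ of that is 37.611 dB.
L_p = 89.6 − 37.611 = 51.99 dB.

52.0 dB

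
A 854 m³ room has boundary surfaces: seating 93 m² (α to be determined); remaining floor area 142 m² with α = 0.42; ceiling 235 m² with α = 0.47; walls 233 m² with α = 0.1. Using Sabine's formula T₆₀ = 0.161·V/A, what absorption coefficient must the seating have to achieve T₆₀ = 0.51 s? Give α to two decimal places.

0.82

A = 0.161·V/T₆₀ = 0.161·854/0.51 = 269.60 m² sabins.
Absorption from the other surfaces = 142·0.42 + 235·0.47 + 233·0.1 = 193.39 m², so the seating must supply 76.21 m² over 93 m².
α = 76.21/93 = 0.819.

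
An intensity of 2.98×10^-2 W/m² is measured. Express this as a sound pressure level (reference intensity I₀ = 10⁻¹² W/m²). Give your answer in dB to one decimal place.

L = 10·log₁₀(I/I₀) = 10·log₁₀(2.98×10^-2/10⁻¹²) = 10·log₁₀(2.98×10^10).
L = 10·(0.4742 + 10) = 104.74 dB.

104.7 dB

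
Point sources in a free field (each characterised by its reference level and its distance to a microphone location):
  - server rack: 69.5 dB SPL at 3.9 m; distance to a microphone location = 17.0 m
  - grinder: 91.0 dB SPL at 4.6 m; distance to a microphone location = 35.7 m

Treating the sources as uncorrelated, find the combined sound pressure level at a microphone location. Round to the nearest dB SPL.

Propagate each source to the receiver with L = L_ref − 20·log₁₀(r/r_ref), then add intensities.
server rack: 69.5 − 20·log₁₀(17.0/3.9) = 69.5 − 12.79 = 56.71 dB SPL.
grinder: 91.0 − 20·log₁₀(35.7/4.6) = 91.0 − 17.80 = 73.20 dB SPL.
Σ 10^(L/10) = 2.137e+07 → L_total = 10·log₁₀(2.137e+07) = 73.30 dB SPL.

73 dB SPL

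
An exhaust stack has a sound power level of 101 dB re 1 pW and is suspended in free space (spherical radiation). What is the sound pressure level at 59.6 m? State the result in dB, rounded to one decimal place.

The power spreads over a sphere of area 4π·r², so L_p = L_w − 10·log₁₀(4π·r²).
4π·r² = 4.464e+04 m², 10·log₁₀ of that is 46.497 dB.
L_p = 101 − 46.497 = 54.50 dB.

54.5 dB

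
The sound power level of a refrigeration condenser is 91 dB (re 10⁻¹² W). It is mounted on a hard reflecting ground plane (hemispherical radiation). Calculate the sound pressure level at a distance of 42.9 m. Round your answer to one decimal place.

L_p = L_w − 10·log₁₀(2π·r²) with r = 42.9 m.
2π·r² = 1.156e+04 m², 10·log₁₀ of that is 40.631 dB.
L_p = 91 − 40.631 = 50.37 dB.

50.4 dB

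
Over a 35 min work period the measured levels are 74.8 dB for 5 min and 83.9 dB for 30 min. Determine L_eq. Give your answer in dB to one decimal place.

83.3 dB

Weight each interval's intensity by its duration and average over T = 35 min:
Σ tᵢ·10^(Lᵢ/10) = 5·10^(74.8/10) + 30·10^(83.9/10) = 7.515e+09.
L_eq = 10·log₁₀(7.515e+09/35) = 83.32 dB.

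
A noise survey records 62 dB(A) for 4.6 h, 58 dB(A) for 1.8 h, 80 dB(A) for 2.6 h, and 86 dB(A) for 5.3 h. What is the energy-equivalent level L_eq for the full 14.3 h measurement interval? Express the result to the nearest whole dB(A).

82 dB(A)

L_eq = 10·log₁₀[(1/T)·Σ tᵢ·10^(Lᵢ/10)] with T = 14.3 h.
Σ tᵢ·10^(Lᵢ/10) = 4.6·10^(62/10) + 1.8·10^(58/10) + 2.6·10^(80/10) + 5.3·10^(86/10) = 2.378e+09.
L_eq = 10·log₁₀(2.378e+09/14.3) = 82.21 dB(A).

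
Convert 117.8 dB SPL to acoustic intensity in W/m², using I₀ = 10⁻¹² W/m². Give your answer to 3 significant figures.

0.603 W/m²

I/I₀ = 10^(117.8/10) = 6.026e+11, so I = 6.026e+11 × 10⁻¹² W/m².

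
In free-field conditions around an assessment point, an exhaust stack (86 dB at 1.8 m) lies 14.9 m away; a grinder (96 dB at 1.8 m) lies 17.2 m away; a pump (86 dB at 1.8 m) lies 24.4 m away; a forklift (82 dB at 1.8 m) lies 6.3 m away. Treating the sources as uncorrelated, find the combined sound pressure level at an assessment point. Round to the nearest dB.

Propagate each source to the receiver with L = L_ref − 20·log₁₀(r/r_ref), then add intensities.
exhaust stack: 86 − 20·log₁₀(14.9/1.8) = 86 − 18.36 = 67.64 dB.
grinder: 96 − 20·log₁₀(17.2/1.8) = 96 − 19.61 = 76.39 dB.
pump: 86 − 20·log₁₀(24.4/1.8) = 86 − 22.64 = 63.36 dB.
forklift: 82 − 20·log₁₀(6.3/1.8) = 82 − 10.88 = 71.12 dB.
Σ 10^(L/10) = 6.451e+07 → L_total = 10·log₁₀(6.451e+07) = 78.10 dB.

78 dB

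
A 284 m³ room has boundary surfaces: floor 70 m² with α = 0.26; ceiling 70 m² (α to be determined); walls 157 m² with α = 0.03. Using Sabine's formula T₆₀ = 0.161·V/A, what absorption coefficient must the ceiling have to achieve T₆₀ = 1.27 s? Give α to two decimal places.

A = 0.161·V/T₆₀ = 0.161·284/1.27 = 36.00 m² sabins.
Absorption from the other surfaces = 70·0.26 + 157·0.03 = 22.91 m², so the ceiling must supply 13.09 m² over 70 m².
α = 13.09/70 = 0.187.

0.19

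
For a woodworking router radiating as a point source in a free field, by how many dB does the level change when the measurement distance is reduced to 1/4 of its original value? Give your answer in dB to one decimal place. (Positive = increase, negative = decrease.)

+12.0 dB

Point-source spreading: ΔL = −20·log₁₀(r₂/r₁).
ΔL = −20·log₁₀(0.25) = +12.04 dB.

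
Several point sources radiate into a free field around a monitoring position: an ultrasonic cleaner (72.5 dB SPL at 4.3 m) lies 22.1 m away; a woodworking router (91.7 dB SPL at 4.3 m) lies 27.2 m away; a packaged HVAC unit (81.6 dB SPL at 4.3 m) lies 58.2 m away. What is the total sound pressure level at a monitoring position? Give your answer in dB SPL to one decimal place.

75.8 dB SPL

Propagate each source to the receiver with L = L_ref − 20·log₁₀(r/r_ref), then add intensities.
ultrasonic cleaner: 72.5 − 20·log₁₀(22.1/4.3) = 72.5 − 14.22 = 58.28 dB SPL.
woodworking router: 91.7 − 20·log₁₀(27.2/4.3) = 91.7 − 16.02 = 75.68 dB SPL.
packaged HVAC unit: 81.6 − 20·log₁₀(58.2/4.3) = 81.6 − 22.63 = 58.97 dB SPL.
Σ 10^(L/10) = 3.843e+07 → L_total = 10·log₁₀(3.843e+07) = 75.85 dB SPL.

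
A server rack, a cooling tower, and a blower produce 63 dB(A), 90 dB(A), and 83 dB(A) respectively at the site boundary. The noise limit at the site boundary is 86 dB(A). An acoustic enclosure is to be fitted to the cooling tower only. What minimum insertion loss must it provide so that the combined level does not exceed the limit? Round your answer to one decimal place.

The untreated sources together contribute 10^(63/10) + 10^(83/10) = 2.015e+08, i.e. 83.04 dB(A).
To meet 86 dB(A) overall, the treated cooling tower may contribute at most 10^(86/10) − 2.015e+08 = 1.966e+08, i.e. 82.94 dB(A).
Required insertion loss = 90 − 82.94 = 7.06 dB.

7.1 dB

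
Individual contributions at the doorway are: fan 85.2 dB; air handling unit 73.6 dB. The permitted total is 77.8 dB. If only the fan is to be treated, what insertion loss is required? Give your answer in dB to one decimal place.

Everything except the fan sums to 10^(73.6/10) = 2.291e+07 in linear terms, 73.60 dB.
The limit corresponds to 10^(77.8/10) = 6.026e+07; subtracting the fixed part leaves 3.735e+07 for the fan, i.e. 75.72 dB.
Required insertion loss = 85.2 − 75.72 = 9.48 dB.

9.5 dB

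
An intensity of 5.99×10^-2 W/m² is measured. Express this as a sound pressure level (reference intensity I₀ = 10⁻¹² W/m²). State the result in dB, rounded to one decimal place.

I/I₀ = 5.99×10^-2/10⁻¹² = 5.99×10^10, and L = 10·log₁₀(I/I₀).
L = 10·(0.7774 + 10) = 107.77 dB.

107.8 dB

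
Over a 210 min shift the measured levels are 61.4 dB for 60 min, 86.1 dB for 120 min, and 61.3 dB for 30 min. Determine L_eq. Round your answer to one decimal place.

83.7 dB

L_eq = 10·log₁₀[(1/T)·Σ tᵢ·10^(Lᵢ/10)] with T = 210 min.
Σ tᵢ·10^(Lᵢ/10) = 60·10^(61.4/10) + 120·10^(86.1/10) + 30·10^(61.3/10) = 4.901e+10.
L_eq = 10·log₁₀(4.901e+10/210) = 83.68 dB.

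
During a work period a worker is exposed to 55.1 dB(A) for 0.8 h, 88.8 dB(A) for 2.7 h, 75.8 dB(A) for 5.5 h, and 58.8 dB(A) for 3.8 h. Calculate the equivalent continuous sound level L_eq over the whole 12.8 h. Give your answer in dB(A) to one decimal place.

Weight each interval's intensity by its duration and average over T = 12.8 h:
Σ tᵢ·10^(Lᵢ/10) = 0.8·10^(55.1/10) + 2.7·10^(88.8/10) + 5.5·10^(75.8/10) + 3.8·10^(58.8/10) = 2.260e+09.
L_eq = 10·log₁₀(2.260e+09/12.8) = 82.47 dB(A).

82.5 dB(A)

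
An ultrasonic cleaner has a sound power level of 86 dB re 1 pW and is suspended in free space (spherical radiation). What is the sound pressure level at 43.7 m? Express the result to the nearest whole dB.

L_p = L_w − 10·log₁₀(4π·r²) with r = 43.7 m.
4π·r² = 2.4e+04 m², 10·log₁₀ of that is 43.802 dB.
L_p = 86 − 43.802 = 42.20 dB.

42 dB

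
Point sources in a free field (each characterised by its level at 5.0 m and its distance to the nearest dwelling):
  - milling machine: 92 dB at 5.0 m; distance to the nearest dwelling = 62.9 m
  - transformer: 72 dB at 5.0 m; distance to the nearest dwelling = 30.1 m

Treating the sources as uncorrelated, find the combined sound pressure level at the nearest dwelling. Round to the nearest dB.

First find each source's level at the receiver (point-source: −20·log₁₀(r/r_ref)), then combine on an intensity basis.
milling machine: 92 − 20·log₁₀(62.9/5.0) = 92 − 21.99 = 70.01 dB.
transformer: 72 − 20·log₁₀(30.1/5.0) = 72 − 15.59 = 56.41 dB.
Σ 10^(L/10) = 1.045e+07 → L_total = 10·log₁₀(1.045e+07) = 70.19 dB.

70 dB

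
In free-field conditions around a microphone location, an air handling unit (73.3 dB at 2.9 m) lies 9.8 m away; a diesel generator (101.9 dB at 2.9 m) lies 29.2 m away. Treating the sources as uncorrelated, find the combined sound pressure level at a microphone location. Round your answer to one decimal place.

First find each source's level at the receiver (point-source: −20·log₁₀(r/r_ref)), then combine on an intensity basis.
air handling unit: 73.3 − 20·log₁₀(9.8/2.9) = 73.3 − 10.58 = 62.72 dB.
diesel generator: 101.9 − 20·log₁₀(29.2/2.9) = 101.9 − 20.06 = 81.84 dB.
Σ 10^(L/10) = 1.546e+08 → L_total = 10·log₁₀(1.546e+08) = 81.89 dB.

81.9 dB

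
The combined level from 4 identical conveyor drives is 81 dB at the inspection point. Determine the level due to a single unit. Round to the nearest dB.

For N identical incoherent sources L_total = L₁ + 10·log₁₀ N, so L₁ = 81 − 10·log₁₀(4) = 81 − 6.021.

75 dB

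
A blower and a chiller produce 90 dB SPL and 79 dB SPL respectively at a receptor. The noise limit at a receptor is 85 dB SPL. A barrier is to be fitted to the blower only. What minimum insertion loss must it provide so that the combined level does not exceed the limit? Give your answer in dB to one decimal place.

6.3 dB

Everything except the blower sums to 10^(79/10) = 7.943e+07 in linear terms, 79.00 dB SPL.
To meet 85 dB SPL overall, the treated blower may contribute at most 10^(85/10) − 7.943e+07 = 2.368e+08, i.e. 83.74 dB SPL.
So the blower must be reduced from 90 to 83.74 dB SPL: IL = 6.26 dB.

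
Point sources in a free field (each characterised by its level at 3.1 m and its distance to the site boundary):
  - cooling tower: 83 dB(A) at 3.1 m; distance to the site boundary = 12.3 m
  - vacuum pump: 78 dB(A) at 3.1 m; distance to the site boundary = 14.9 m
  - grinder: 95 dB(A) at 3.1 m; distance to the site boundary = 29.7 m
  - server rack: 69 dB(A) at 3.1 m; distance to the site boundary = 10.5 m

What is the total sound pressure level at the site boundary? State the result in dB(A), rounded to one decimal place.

77.0 dB(A)

First find each source's level at the receiver (point-source: −20·log₁₀(r/r_ref)), then combine on an intensity basis.
cooling tower: 83 − 20·log₁₀(12.3/3.1) = 83 − 11.97 = 71.03 dB(A).
vacuum pump: 78 − 20·log₁₀(14.9/3.1) = 78 − 13.64 = 64.36 dB(A).
grinder: 95 − 20·log₁₀(29.7/3.1) = 95 − 19.63 = 75.37 dB(A).
server rack: 69 − 20·log₁₀(10.5/3.1) = 69 − 10.60 = 58.40 dB(A).
Σ 10^(L/10) = 5.055e+07 → L_total = 10·log₁₀(5.055e+07) = 77.04 dB(A).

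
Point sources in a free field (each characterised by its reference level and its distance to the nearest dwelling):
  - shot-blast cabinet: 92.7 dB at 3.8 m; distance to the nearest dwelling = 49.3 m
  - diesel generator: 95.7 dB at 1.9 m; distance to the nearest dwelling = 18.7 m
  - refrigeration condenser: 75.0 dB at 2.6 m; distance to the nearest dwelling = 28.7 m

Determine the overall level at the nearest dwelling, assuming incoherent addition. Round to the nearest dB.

Apply inverse-square spreading to bring every level to the receiver, then sum 10^(L/10).
shot-blast cabinet: 92.7 − 20·log₁₀(49.3/3.8) = 92.7 − 22.26 = 70.44 dB.
diesel generator: 95.7 − 20·log₁₀(18.7/1.9) = 95.7 − 19.86 = 75.84 dB.
refrigeration condenser: 75.0 − 20·log₁₀(28.7/2.6) = 75.0 − 20.86 = 54.14 dB.
Σ 10^(L/10) = 4.968e+07 → L_total = 10·log₁₀(4.968e+07) = 76.96 dB.

77 dB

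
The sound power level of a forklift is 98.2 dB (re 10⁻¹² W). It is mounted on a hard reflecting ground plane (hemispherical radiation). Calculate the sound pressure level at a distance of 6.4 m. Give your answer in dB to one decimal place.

74.1 dB

L_p = L_w − 10·log₁₀(2π·r²) with r = 6.4 m.
2π·r² = 257.4 m², 10·log₁₀ of that is 24.105 dB.
L_p = 98.2 − 24.105 = 74.09 dB.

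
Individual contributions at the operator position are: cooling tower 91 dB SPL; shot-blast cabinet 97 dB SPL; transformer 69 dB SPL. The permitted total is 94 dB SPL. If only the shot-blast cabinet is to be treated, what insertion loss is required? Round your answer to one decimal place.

6.0 dB

Fixed contribution from the other sources: Σ 10^(L/10) = 10^(91/10) + 10^(69/10) = 1.267e+09 (91.03 dB SPL).
The limit corresponds to 10^(94/10) = 2.512e+09; subtracting the fixed part leaves 1.245e+09 for the shot-blast cabinet, i.e. 90.95 dB SPL.
Required insertion loss = 97 − 90.95 = 6.05 dB.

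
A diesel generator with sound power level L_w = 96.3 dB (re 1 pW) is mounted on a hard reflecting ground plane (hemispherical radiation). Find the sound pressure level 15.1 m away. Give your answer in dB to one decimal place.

Free-field hemispherical radiation: L_p = L_w − 10·log₁₀(2π·r²), r = 15.1 m.
2π·r² = 1433 m², 10·log₁₀ of that is 31.561 dB.
L_p = 96.3 − 31.561 = 64.74 dB.

64.7 dB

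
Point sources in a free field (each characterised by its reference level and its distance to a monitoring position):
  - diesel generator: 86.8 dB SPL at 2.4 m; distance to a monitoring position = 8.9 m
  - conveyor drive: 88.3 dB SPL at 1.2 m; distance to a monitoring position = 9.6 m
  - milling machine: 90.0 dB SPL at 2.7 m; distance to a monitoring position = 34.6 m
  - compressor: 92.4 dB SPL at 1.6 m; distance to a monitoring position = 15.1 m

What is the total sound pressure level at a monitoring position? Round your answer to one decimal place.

78.5 dB SPL

Propagate each source to the receiver with L = L_ref − 20·log₁₀(r/r_ref), then add intensities.
diesel generator: 86.8 − 20·log₁₀(8.9/2.4) = 86.8 − 11.38 = 75.42 dB SPL.
conveyor drive: 88.3 − 20·log₁₀(9.6/1.2) = 88.3 − 18.06 = 70.24 dB SPL.
milling machine: 90.0 − 20·log₁₀(34.6/2.7) = 90.0 − 22.15 = 67.85 dB SPL.
compressor: 92.4 − 20·log₁₀(15.1/1.6) = 92.4 − 19.50 = 72.90 dB SPL.
Σ 10^(L/10) = 7.097e+07 → L_total = 10·log₁₀(7.097e+07) = 78.51 dB SPL.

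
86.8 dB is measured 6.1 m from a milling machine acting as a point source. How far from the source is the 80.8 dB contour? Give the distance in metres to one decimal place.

12.2 m

Point-source spreading drops the level by 20·log₁₀(r₂/r₁); inverting, r₂/r₁ = 10^(ΔL/20).
r₂ = 6.1·10^((86.8−80.8)/20) = 6.1·10^(6.0/20) = 12.17 m.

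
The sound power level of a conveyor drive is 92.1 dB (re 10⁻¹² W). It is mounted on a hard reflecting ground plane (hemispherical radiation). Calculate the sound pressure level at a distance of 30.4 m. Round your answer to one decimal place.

Free-field hemispherical radiation: L_p = L_w − 10·log₁₀(2π·r²), r = 30.4 m.
2π·r² = 5807 m², 10·log₁₀ of that is 37.639 dB.
L_p = 92.1 − 37.639 = 54.46 dB.

54.5 dB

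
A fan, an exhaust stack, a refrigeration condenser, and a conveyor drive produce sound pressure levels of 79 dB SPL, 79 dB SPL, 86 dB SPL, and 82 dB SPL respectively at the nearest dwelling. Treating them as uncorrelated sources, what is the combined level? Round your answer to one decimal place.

88.5 dB SPL

Incoherent sources combine by intensity addition: L_total = 10·log₁₀(Σ 10^(L_i/10)).
Σ 10^(L/10) = 10^(79/10) + 10^(79/10) + 10^(86/10) + 10^(82/10) = 7.155e+08.
L_total = 10·log₁₀(7.155e+08) = 88.55 dB SPL.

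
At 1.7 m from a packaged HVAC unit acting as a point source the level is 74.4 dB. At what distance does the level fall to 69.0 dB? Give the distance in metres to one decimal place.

3.2 m

The 5.4 dB drop corresponds to a distance ratio of 10^(5.4/20) for a point source.
r₂ = 1.7·10^((74.4−69.0)/20) = 1.7·10^(5.4/20) = 3.17 m.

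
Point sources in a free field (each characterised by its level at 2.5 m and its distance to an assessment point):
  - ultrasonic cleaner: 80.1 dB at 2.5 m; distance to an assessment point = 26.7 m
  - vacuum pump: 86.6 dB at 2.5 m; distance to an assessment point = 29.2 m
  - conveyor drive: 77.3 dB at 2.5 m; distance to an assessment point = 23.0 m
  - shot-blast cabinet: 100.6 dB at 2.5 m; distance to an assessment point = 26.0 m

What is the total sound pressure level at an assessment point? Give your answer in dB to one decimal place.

Apply inverse-square spreading to bring every level to the receiver, then sum 10^(L/10).
ultrasonic cleaner: 80.1 − 20·log₁₀(26.7/2.5) = 80.1 − 20.57 = 59.53 dB.
vacuum pump: 86.6 − 20·log₁₀(29.2/2.5) = 86.6 − 21.35 = 65.25 dB.
conveyor drive: 77.3 − 20·log₁₀(23.0/2.5) = 77.3 − 19.28 = 58.02 dB.
shot-blast cabinet: 100.6 − 20·log₁₀(26.0/2.5) = 100.6 − 20.34 = 80.26 dB.
Σ 10^(L/10) = 1.110e+08 → L_total = 10·log₁₀(1.110e+08) = 80.45 dB.

80.5 dB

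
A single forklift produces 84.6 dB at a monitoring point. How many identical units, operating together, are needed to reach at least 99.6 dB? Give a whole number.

The shortfall is 99.6 − 84.6 = 15.0 dB, and N units add 10·log₁₀ N, so need 10·log₁₀ N ≥ 15.0.
N ≥ 10^(15.0/10) = 31.623, so N = 32.

32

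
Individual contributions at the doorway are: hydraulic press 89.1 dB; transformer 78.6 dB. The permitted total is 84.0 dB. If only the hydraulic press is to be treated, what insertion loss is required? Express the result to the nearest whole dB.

The untreated sources together contribute 10^(78.6/10) = 7.244e+07, i.e. 78.60 dB.
The limit corresponds to 10^(84.0/10) = 2.512e+08; subtracting the fixed part leaves 1.787e+08 for the hydraulic press, i.e. 82.52 dB.
Required insertion loss = 89.1 − 82.52 = 6.58 dB.

7 dB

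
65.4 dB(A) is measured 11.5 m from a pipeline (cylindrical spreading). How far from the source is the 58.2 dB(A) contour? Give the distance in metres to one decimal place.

The 7.2 dB drop corresponds to a distance ratio of 10^(7.2/10) for a line source.
r₂ = 11.5·10^((65.4−58.2)/10) = 11.5·10^(7.2/10) = 60.35 m.

60.4 m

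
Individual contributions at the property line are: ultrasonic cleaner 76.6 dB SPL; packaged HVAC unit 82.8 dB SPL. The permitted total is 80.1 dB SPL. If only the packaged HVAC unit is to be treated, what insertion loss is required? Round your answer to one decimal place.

Everything except the packaged HVAC unit sums to 10^(76.6/10) = 4.571e+07 in linear terms, 76.60 dB SPL.
To meet 80.1 dB SPL overall, the treated packaged HVAC unit may contribute at most 10^(80.1/10) − 4.571e+07 = 5.662e+07, i.e. 77.53 dB SPL.
So the packaged HVAC unit must be reduced from 82.8 to 77.53 dB SPL: IL = 5.27 dB.

5.3 dB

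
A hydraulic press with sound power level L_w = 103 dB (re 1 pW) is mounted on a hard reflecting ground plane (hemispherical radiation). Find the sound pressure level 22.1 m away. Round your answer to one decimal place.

Free-field hemispherical radiation: L_p = L_w − 10·log₁₀(2π·r²), r = 22.1 m.
2π·r² = 3069 m², 10·log₁₀ of that is 34.870 dB.
L_p = 103 − 34.870 = 68.13 dB.

68.1 dB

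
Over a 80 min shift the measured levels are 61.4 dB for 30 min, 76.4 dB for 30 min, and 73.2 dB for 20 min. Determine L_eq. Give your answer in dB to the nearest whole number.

L_eq = 10·log₁₀[(1/T)·Σ tᵢ·10^(Lᵢ/10)] with T = 80 min.
Σ tᵢ·10^(Lᵢ/10) = 30·10^(61.4/10) + 30·10^(76.4/10) + 20·10^(73.2/10) = 1.769e+09.
L_eq = 10·log₁₀(1.769e+09/80) = 73.45 dB.

73 dB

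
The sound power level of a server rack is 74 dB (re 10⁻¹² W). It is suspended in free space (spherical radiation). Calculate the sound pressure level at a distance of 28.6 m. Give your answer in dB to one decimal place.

33.9 dB

Free-field spherical radiation: L_p = L_w − 10·log₁₀(4π·r²), r = 28.6 m.
4π·r² = 1.028e+04 m², 10·log₁₀ of that is 40.119 dB.
L_p = 74 − 40.119 = 33.88 dB.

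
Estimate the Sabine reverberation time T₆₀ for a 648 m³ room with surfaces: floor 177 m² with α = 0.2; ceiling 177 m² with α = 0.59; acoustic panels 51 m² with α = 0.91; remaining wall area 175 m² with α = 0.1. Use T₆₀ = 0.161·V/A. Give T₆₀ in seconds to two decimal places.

A = Σ Sᵢαᵢ = 177·0.2 + 177·0.59 + 51·0.91 + 175·0.1 = 203.74 m².
T₆₀ = 0.161·V/A = 0.161·648/203.74 = 0.512 s.

0.51 s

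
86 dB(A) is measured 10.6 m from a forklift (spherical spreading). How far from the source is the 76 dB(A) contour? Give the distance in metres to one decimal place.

For a point source L₁ − L₂ = 20·log₁₀(r₂/r₁), so r₂ = r₁·10^((L₁−L₂)/20).
r₂ = 10.6·10^((86−76)/20) = 10.6·10^(10.0/20) = 33.52 m.

33.5 m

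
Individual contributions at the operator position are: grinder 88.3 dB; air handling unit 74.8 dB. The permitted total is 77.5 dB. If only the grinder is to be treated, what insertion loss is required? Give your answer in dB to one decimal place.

14.1 dB

The untreated sources together contribute 10^(74.8/10) = 3.020e+07, i.e. 74.80 dB.
To meet 77.5 dB overall, the treated grinder may contribute at most 10^(77.5/10) − 3.020e+07 = 2.603e+07, i.e. 74.16 dB.
Required insertion loss = 88.3 − 74.16 = 14.14 dB.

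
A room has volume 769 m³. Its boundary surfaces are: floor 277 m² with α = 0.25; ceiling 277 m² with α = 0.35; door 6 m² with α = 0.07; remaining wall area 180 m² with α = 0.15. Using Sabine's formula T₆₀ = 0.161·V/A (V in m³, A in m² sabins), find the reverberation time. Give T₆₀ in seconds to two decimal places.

0.64 s

A = Σ Sᵢαᵢ = 277·0.25 + 277·0.35 + 6·0.07 + 180·0.15 = 193.62 m².
T₆₀ = 0.161·V/A = 0.161·769/193.62 = 0.639 s.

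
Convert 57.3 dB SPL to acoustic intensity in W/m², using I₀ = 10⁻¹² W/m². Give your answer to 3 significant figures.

I = I₀·10^(L/10) = 10⁻¹² × 10^(57.3/10) = 10^(-6.270).

5.37e-07 W/m²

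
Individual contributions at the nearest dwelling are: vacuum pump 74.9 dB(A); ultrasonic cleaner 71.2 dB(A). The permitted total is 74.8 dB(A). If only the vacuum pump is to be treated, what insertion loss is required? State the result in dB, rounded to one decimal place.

Everything except the vacuum pump sums to 10^(71.2/10) = 1.318e+07 in linear terms, 71.20 dB(A).
To meet 74.8 dB(A) overall, the treated vacuum pump may contribute at most 10^(74.8/10) − 1.318e+07 = 1.702e+07, i.e. 72.31 dB(A).
So the vacuum pump must be reduced from 74.9 to 72.31 dB(A): IL = 2.59 dB.

2.6 dB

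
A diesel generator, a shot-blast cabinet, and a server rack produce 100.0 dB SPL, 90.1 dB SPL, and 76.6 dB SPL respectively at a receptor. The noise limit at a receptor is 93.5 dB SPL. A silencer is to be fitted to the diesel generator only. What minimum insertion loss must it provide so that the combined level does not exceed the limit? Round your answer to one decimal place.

9.3 dB

Everything except the diesel generator sums to 10^(90.1/10) + 10^(76.6/10) = 1.069e+09 in linear terms, 90.29 dB SPL.
The limit corresponds to 10^(93.5/10) = 2.239e+09; subtracting the fixed part leaves 1.170e+09 for the diesel generator, i.e. 90.68 dB SPL.
So the diesel generator must be reduced from 100.0 to 90.68 dB SPL: IL = 9.32 dB.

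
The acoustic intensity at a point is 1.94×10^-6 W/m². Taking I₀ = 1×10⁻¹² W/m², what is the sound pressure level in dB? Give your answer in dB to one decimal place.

L = 10·log₁₀(I/I₀) = 10·log₁₀(1.94×10^-6/10⁻¹²) = 10·log₁₀(1.94×10^6).
L = 10·(0.2878 + 6) = 62.88 dB.

62.9 dB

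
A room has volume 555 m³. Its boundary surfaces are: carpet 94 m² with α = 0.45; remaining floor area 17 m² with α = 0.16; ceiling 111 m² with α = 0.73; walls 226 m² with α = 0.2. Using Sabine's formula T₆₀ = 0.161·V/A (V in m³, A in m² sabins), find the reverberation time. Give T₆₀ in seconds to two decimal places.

Summing Sᵢαᵢ: 94·0.45 + 17·0.16 + 111·0.73 + 226·0.2 = 171.25 m².
T₆₀ = 0.161 × 555 / 171.25 = 0.522 s.

0.52 s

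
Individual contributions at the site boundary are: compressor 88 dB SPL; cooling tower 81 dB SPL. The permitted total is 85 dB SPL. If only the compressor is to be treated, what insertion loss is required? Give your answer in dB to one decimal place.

Everything except the compressor sums to 10^(81/10) = 1.259e+08 in linear terms, 81.00 dB SPL.
To meet 85 dB SPL overall, the treated compressor may contribute at most 10^(85/10) − 1.259e+08 = 1.903e+08, i.e. 82.80 dB SPL.
So the compressor must be reduced from 88 to 82.80 dB SPL: IL = 5.20 dB.

5.2 dB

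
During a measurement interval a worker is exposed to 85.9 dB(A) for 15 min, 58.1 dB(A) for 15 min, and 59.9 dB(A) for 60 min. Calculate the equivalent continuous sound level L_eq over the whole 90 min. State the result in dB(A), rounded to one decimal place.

L_eq = 10·log₁₀[(1/T)·Σ tᵢ·10^(Lᵢ/10)] with T = 90 min.
Σ tᵢ·10^(Lᵢ/10) = 15·10^(85.9/10) + 15·10^(58.1/10) + 60·10^(59.9/10) = 5.904e+09.
L_eq = 10·log₁₀(5.904e+09/90) = 78.17 dB(A).

78.2 dB(A)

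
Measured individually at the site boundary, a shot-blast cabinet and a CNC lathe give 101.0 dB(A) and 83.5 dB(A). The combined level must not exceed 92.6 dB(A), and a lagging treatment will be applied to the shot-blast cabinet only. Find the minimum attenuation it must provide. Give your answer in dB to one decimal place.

Everything except the shot-blast cabinet sums to 10^(83.5/10) = 2.239e+08 in linear terms, 83.50 dB(A).
The limit corresponds to 10^(92.6/10) = 1.820e+09; subtracting the fixed part leaves 1.596e+09 for the shot-blast cabinet, i.e. 92.03 dB(A).
Required insertion loss = 101.0 − 92.03 = 8.97 dB.

9.0 dB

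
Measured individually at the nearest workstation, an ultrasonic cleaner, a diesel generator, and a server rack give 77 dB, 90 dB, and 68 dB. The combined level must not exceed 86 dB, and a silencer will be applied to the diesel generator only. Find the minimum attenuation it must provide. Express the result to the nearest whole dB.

Fixed contribution from the other sources: Σ 10^(L/10) = 10^(77/10) + 10^(68/10) = 5.643e+07 (77.51 dB).
The limit corresponds to 10^(86/10) = 3.981e+08; subtracting the fixed part leaves 3.417e+08 for the diesel generator, i.e. 85.34 dB.
So the diesel generator must be reduced from 90 to 85.34 dB: IL = 4.66 dB.

5 dB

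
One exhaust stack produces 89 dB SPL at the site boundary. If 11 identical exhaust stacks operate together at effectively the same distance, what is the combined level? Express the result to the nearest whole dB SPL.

L_total = L₁ + 10·log₁₀ N for N identical incoherent sources.
L_total = 89 + 10·log₁₀(11) = 89 + 10.414 = 99.41 dB SPL.

99 dB SPL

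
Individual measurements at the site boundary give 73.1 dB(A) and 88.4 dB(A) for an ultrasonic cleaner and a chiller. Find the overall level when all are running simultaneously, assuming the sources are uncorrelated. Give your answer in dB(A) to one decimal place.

88.5 dB(A)

Incoherent sources combine by intensity addition: L_total = 10·log₁₀(Σ 10^(L_i/10)).
Σ 10^(L/10) = 10^(73.1/10) + 10^(88.4/10) = 7.122e+08.
L_total = 10·log₁₀(7.122e+08) = 88.53 dB(A).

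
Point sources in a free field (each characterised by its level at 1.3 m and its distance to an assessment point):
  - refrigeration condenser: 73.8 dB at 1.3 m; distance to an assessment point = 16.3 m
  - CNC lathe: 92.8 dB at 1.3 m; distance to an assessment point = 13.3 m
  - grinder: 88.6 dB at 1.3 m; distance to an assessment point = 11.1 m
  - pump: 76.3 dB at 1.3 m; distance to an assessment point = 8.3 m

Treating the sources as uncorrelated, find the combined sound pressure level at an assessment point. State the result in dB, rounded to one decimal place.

74.7 dB

First find each source's level at the receiver (point-source: −20·log₁₀(r/r_ref)), then combine on an intensity basis.
refrigeration condenser: 73.8 − 20·log₁₀(16.3/1.3) = 73.8 − 21.96 = 51.84 dB.
CNC lathe: 92.8 − 20·log₁₀(13.3/1.3) = 92.8 − 20.20 = 72.60 dB.
grinder: 88.6 − 20·log₁₀(11.1/1.3) = 88.6 − 18.63 = 69.97 dB.
pump: 76.3 − 20·log₁₀(8.3/1.3) = 76.3 − 16.10 = 60.20 dB.
Σ 10^(L/10) = 2.934e+07 → L_total = 10·log₁₀(2.934e+07) = 74.67 dB.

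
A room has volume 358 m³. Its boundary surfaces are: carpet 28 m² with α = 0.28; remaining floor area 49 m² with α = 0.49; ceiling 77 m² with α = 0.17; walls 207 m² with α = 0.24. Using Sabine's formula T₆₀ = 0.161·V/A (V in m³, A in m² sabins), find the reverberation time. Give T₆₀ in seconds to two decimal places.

0.61 s

Summing Sᵢαᵢ: 28·0.28 + 49·0.49 + 77·0.17 + 207·0.24 = 94.62 m².
T₆₀ = 0.161·V/A = 0.161·358/94.62 = 0.609 s.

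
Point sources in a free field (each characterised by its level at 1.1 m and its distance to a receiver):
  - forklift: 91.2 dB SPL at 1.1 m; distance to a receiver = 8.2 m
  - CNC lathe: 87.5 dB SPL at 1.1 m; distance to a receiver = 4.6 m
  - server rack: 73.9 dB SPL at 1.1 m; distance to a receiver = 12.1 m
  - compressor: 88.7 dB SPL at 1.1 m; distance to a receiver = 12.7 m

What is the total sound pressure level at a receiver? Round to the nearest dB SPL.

78 dB SPL

Propagate each source to the receiver with L = L_ref − 20·log₁₀(r/r_ref), then add intensities.
forklift: 91.2 − 20·log₁₀(8.2/1.1) = 91.2 − 17.45 = 73.75 dB SPL.
CNC lathe: 87.5 − 20·log₁₀(4.6/1.1) = 87.5 − 12.43 = 75.07 dB SPL.
server rack: 73.9 − 20·log₁₀(12.1/1.1) = 73.9 − 20.83 = 53.07 dB SPL.
compressor: 88.7 − 20·log₁₀(12.7/1.1) = 88.7 − 21.25 = 67.45 dB SPL.
Σ 10^(L/10) = 6.164e+07 → L_total = 10·log₁₀(6.164e+07) = 77.90 dB SPL.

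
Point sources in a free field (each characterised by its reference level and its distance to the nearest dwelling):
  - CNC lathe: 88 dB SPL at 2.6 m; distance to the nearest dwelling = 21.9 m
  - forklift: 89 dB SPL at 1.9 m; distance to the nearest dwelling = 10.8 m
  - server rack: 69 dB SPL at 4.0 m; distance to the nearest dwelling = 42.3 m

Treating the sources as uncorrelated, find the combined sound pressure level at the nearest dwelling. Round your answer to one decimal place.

Apply inverse-square spreading to bring every level to the receiver, then sum 10^(L/10).
CNC lathe: 88 − 20·log₁₀(21.9/2.6) = 88 − 18.51 = 69.49 dB SPL.
forklift: 89 − 20·log₁₀(10.8/1.9) = 89 − 15.09 = 73.91 dB SPL.
server rack: 69 − 20·log₁₀(42.3/4.0) = 69 − 20.49 = 48.51 dB SPL.
Σ 10^(L/10) = 3.355e+07 → L_total = 10·log₁₀(3.355e+07) = 75.26 dB SPL.

75.3 dB SPL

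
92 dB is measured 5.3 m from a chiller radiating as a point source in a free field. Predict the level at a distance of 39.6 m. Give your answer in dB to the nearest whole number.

For a point source, L₂ = L₁ − 20·log₁₀(r₂/r₁).
L₂ = 92 − 20·log₁₀(39.6/5.3) = 92 − 17.468 = 74.53 dB.

75 dB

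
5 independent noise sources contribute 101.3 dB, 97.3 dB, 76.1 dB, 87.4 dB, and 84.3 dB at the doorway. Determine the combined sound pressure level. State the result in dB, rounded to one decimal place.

102.9 dB

For uncorrelated sources the intensities add, so convert each level to linear form, sum, and take 10·log₁₀ of the total.
Σ 10^(L/10) = 10^(101.3/10) + 10^(97.3/10) + 10^(76.1/10) + 10^(87.4/10) + 10^(84.3/10) = 1.972e+10.
L_total = 10·log₁₀(1.972e+10) = 102.95 dB.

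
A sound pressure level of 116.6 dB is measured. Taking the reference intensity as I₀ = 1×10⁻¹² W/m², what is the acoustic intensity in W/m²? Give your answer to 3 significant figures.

0.457 W/m²

I = I₀·10^(L/10) = 10⁻¹² × 10^(116.6/10) = 10^(-0.340).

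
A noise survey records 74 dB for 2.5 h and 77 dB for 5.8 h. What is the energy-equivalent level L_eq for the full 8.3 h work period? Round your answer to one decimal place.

76.3 dB

Weight each interval's intensity by its duration and average over T = 8.3 h:
Σ tᵢ·10^(Lᵢ/10) = 2.5·10^(74/10) + 5.8·10^(77/10) = 3.535e+08.
L_eq = 10·log₁₀(3.535e+08/8.3) = 76.29 dB.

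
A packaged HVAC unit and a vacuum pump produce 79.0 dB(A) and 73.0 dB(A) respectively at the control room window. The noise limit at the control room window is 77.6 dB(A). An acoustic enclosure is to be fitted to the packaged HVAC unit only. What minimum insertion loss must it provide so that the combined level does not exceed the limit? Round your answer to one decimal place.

3.2 dB

Fixed contribution from the other source: Σ 10^(L/10) = 10^(73.0/10) = 1.995e+07 (73.00 dB(A)).
The limit corresponds to 10^(77.6/10) = 5.754e+07; subtracting the fixed part leaves 3.759e+07 for the packaged HVAC unit, i.e. 75.75 dB(A).
Required insertion loss = 79.0 − 75.75 = 3.25 dB.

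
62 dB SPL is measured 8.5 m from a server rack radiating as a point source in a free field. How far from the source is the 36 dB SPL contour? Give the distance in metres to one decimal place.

The 26.0 dB drop corresponds to a distance ratio of 10^(26.0/20) for a point source.
r₂ = 8.5·10^((62−36)/20) = 8.5·10^(26.0/20) = 169.60 m.

169.6 m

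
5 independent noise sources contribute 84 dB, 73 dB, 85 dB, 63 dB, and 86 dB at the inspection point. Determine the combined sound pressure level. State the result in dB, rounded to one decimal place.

89.9 dB

Incoherent sources combine by intensity addition: L_total = 10·log₁₀(Σ 10^(L_i/10)).
Σ 10^(L/10) = 10^(84/10) + 10^(73/10) + 10^(85/10) + 10^(63/10) + 10^(86/10) = 9.875e+08.
L_total = 10·log₁₀(9.875e+08) = 89.95 dB.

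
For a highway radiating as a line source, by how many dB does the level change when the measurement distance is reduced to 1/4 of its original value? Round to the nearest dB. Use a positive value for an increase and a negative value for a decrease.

+6 dB

A line source loses 3 dB per doubling of distance; generally ΔL = −10·log₁₀(r₂/r₁).
ΔL = −10·log₁₀(0.25) = +6.02 dB.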